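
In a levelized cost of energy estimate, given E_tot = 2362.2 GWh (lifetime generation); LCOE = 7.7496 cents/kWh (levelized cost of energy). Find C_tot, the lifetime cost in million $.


C_tot = LCOE / 100 * E_tot
C_tot = 7.7496 / 100 * 2362.2
C_tot = 183.06 million $


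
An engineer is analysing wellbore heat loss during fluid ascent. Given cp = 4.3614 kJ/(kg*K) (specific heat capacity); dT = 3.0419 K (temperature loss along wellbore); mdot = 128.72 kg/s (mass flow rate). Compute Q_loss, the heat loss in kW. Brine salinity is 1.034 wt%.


Q_loss = mdot * cp * dT
Q_loss = 128.72 * 4.3614 * 3.0419
Q_loss = 1707.7 kW


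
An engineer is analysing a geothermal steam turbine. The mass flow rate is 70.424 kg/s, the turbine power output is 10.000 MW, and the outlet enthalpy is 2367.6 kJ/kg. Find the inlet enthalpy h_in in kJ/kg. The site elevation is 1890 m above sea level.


h_in = h_out + P * 1000 / mdot
h_in = 2367.6 + 10.000 * 1000 / 70.424
h_in = 2509.6 kJ/kg


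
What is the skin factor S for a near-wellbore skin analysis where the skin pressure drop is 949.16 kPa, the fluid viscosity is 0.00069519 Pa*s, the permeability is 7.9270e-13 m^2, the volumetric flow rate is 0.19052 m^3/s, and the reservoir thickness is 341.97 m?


S = dP_s * 1000 * 2*pi*k*hr / (q*mu)
S = 949.16 * 1000 * 2*pi*7.9270e-13*341.97 / (0.19052*0.00069519)
S = 12.206


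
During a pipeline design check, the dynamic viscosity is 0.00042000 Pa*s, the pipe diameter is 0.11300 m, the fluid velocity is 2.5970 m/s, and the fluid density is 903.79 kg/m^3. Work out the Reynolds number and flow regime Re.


Step 1: Re = rho*vel*D/mu = 903.79*2.597*0.113/0.00042 = 6.3149e+05
Step 2: Re = 6.3149e+05 > 4000, so flow is turbulent.
Re = 6.3149e+05 (turbulent)


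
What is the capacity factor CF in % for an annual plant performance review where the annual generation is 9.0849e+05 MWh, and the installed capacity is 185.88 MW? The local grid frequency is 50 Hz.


CF = E_a / (cap * 8760) * 100
CF = 9.0849e+05 / (185.88 * 8760) * 100
CF = 55.793 %


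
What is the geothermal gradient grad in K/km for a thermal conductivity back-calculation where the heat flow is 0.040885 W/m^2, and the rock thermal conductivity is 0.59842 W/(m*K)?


grad = q / k * 1000
grad = 0.040885 / 0.59842 * 1000
grad = 68.32158 deg C/km
Convert: 68.32158 deg C/km * 1.0 = 68.322 K/km
grad = 68.322 K/km


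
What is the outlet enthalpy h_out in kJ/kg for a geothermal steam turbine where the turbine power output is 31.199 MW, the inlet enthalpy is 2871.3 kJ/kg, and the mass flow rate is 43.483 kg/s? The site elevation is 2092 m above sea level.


h_out = h_in - P * 1000 / mdot
h_out = 2871.3 - 31.199 * 1000 / 43.483
h_out = 2153.8 kJ/kg


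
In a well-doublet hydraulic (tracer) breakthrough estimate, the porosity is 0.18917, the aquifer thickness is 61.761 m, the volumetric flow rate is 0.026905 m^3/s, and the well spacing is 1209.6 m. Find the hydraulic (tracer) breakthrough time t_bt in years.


t_bt = pi * hr * phi * L^2 / (3 * Qv) / (365.25*86400)
t_bt = pi * 61.761 * 0.18917 * 1209.6^2 / (3 * 0.026905) / (365.25*86400)
t_bt = 21.083 years


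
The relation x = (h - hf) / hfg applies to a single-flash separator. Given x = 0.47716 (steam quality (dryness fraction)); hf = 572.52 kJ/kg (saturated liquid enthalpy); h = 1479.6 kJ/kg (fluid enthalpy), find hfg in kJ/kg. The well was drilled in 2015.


hfg = (h - hf) / x
hfg = (1479.6 - 572.52) / 0.47716
hfg = 1901.0 kJ/kg


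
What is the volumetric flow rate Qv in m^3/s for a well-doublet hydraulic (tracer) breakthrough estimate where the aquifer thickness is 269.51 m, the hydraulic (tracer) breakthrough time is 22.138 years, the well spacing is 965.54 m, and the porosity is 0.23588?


Qv = pi*hr*phi*L^2 / (3*t_bt*365.25*86400)
Qv = pi*269.51*0.23588*965.54^2 / (3*22.138*365.25*86400)
Qv = 0.088837 m^3/s


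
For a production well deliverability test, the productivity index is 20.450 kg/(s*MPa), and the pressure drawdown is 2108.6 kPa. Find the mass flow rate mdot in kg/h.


mdot = PI * dP / 1000
mdot = 20.450 * 2108.6 / 1000
mdot = 43.12087 kg/s
Convert: 43.12087 kg/s * 3600.0 = 1.5524e+05 kg/h
mdot = 1.5524e+05 kg/h


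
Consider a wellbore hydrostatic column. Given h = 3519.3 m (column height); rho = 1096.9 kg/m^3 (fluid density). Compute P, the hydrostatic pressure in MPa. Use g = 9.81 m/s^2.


P = rho * g * h / 1e6
P = 1096.9 * 9.81 * 3519.3 / 1e6
P = 37.870 MPa


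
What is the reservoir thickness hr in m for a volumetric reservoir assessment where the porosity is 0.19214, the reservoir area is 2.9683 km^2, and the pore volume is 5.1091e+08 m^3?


hr = Vp / (A * 1e6 * phi)
hr = 5.1091e+08 / (2.9683 * 1e6 * 0.19214)
hr = 895.82 m


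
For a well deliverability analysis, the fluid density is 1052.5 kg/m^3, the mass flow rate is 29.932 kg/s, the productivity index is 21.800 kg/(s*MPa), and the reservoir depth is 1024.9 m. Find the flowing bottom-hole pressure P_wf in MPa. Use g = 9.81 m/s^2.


Step 1: P_i = rho*g*h/1e6 = 1052.5*9.81*1024.9/1e6 = 10.58212 MPa
Step 2: P_wf = P_i - mdot/PI = 10.58212 - 29.932/21.8 = 9.2091 MPa
P_wf = 9.2091 MPa


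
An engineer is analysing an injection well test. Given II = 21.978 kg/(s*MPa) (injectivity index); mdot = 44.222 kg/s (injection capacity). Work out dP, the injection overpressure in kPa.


dP = mdot * 1000 / II
dP = 44.222 * 1000 / 21.978
dP = 2012.1 kPa


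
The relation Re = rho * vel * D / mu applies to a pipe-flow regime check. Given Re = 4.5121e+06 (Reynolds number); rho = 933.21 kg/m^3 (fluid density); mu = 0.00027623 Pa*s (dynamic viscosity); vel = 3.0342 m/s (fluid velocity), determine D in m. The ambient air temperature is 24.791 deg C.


D = Re * mu / (rho * vel)
D = 4.5121e+06 * 0.00027623 / (933.21 * 3.0342)
D = 0.44018 m


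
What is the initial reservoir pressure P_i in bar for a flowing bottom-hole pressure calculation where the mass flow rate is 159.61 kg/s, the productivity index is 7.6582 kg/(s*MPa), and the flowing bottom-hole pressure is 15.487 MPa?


P_i = P_wf + mdot / PI
P_i = 15.487 + 159.61 / 7.6582
P_i = 36.32871 MPa
Convert: 36.32871 MPa * 10.0 = 363.29 bar
P_i = 363.29 bar


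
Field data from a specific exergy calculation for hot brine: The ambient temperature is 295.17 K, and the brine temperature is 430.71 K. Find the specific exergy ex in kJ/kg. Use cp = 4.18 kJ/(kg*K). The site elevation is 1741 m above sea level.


ex = cp * ((T_b - T_0) - T_0 * ln(T_b/T_0))
ex = 4.18 * ((430.71 - 295.17) - 295.17 * ln(430.71/295.17))
ex = 100.32 kJ/kg


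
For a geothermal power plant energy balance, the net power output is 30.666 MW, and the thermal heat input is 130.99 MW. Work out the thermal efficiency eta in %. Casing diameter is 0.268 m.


eta = W_net / Q_in * 100
eta = 30.666 / 130.99 * 100
eta = 23.411 %


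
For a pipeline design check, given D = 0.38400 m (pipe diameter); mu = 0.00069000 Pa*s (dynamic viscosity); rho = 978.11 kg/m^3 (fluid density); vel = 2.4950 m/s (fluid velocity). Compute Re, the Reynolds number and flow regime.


Step 1: Re = rho*vel*D/mu = 978.11*2.495*0.384/0.00069 = 1.3581e+06
Step 2: Re = 1.3581e+06 > 4000, so flow is turbulent.
Re = 1.3581e+06 (turbulent)


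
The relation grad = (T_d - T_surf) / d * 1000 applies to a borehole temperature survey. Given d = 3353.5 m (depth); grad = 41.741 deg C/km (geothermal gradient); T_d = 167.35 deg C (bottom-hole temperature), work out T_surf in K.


T_surf = T_d - grad * d / 1000
T_surf = 167.35 - 41.741 * 3353.5 / 1000
T_surf = 27.37156 deg C
Convert to K: 27.37156 + 273.15 = 300.52 K
T_surf = 300.52 K


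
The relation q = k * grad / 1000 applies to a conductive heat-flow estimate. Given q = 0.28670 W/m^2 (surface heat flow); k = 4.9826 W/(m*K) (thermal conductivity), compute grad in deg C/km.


grad = q * 1000 / k
grad = 0.28670 * 1000 / 4.9826
grad = 57.540 deg C/km


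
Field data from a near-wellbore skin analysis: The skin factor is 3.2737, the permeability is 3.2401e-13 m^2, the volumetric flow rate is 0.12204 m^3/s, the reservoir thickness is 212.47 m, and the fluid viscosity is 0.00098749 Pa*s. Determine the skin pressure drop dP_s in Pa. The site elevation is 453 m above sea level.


dP_s = S * q * mu / (2*pi*k*hr) / 1000
dP_s = 3.2737 * 0.12204 * 0.00098749 / (2*pi*3.2401e-13*212.47) / 1000
dP_s = 912.0904 kPa
Convert: 912.0904 kPa * 1000.0 = 9.1209e+05 Pa
dP_s = 9.1209e+05 Pa


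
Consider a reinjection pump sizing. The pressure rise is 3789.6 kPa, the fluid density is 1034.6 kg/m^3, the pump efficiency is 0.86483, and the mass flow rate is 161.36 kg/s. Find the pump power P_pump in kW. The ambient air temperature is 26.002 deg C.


P_pump = mdot * dP / (rho * eta)
P_pump = 161.36 * 3789.6 / (1034.6 * 0.86483)
P_pump = 683.42 kW


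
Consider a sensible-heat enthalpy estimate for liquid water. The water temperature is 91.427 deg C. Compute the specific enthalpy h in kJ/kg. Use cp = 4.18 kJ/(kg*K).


h = cp * T
h = 4.18 * 91.427
h = 382.16 kJ/kg


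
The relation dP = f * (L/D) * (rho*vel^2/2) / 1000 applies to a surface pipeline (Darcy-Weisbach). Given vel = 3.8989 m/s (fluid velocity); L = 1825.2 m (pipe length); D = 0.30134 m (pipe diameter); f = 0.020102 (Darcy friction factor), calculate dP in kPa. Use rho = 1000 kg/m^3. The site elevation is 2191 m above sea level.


dP = f * (L/D) * (rho*vel^2/2) / 1000
dP = 0.020102 * (1825.2/0.30134) * (1000*3.8989^2/2) / 1000
dP = 925.44 kPa


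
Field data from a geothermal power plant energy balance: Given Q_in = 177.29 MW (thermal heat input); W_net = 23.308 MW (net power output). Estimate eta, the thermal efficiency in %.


eta = W_net / Q_in * 100
eta = 23.308 / 177.29 * 100
eta = 13.147 %


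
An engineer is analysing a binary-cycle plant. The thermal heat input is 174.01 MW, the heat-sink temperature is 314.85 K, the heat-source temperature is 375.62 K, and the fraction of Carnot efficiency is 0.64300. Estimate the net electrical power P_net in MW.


Step 1: eta = (1 - Tc/Th)*f = (1 - 314.85/375.62)*0.643 = 0.1040283
Step 2: P_net = eta * Q_in = 0.1040283 * 174.01 = 18.102 MW
P_net = 18.102 MW


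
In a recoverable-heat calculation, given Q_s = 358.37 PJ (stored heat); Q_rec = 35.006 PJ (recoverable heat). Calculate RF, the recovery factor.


RF = Q_rec / Q_s
RF = 35.006 / 358.37
RF = 0.097681


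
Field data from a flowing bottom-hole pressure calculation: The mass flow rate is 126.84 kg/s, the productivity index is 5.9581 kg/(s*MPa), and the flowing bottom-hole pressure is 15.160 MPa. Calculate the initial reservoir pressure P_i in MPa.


P_i = P_wf + mdot / PI
P_i = 15.160 + 126.84 / 5.9581
P_i = 36.449 MPa


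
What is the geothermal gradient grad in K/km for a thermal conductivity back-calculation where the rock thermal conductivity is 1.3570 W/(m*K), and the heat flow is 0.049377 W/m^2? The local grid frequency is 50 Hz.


grad = q / k * 1000
grad = 0.049377 / 1.3570 * 1000
grad = 36.38688 deg C/km
Convert: 36.38688 deg C/km * 1.0 = 36.387 K/km
grad = 36.387 K/km


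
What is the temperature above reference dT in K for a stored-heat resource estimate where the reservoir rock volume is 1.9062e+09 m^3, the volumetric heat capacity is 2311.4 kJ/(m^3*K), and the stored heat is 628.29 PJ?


dT = Q_s * 1e12 / (Vr * rhoc)
dT = 628.29 * 1e12 / (1.9062e+09 * 2311.4)
dT = 142.60 K


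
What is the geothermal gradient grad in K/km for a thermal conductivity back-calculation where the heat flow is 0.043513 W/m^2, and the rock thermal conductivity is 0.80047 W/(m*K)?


grad = q / k * 1000
grad = 0.043513 / 0.80047 * 1000
grad = 54.35931 deg C/km
Convert: 54.35931 deg C/km * 1.0 = 54.359 K/km
grad = 54.359 K/km


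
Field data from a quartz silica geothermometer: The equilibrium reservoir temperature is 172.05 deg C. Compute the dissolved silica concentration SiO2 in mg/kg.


SiO2 = 10^(5.19 - 1309/(T_eq + 273.15))
SiO2 = 10^(5.19 - 1309/(172.05 + 273.15))
SiO2 = 177.72 mg/kg


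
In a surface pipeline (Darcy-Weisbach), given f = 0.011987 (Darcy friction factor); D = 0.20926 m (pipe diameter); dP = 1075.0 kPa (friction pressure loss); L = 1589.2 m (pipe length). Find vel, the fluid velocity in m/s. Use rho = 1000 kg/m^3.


vel = sqrt(dP*1000*2*D / (f*L*rho))
vel = sqrt(1075.0*1000*2*0.20926 / (0.011987*1589.2*1000))
vel = 4.8598 m/s


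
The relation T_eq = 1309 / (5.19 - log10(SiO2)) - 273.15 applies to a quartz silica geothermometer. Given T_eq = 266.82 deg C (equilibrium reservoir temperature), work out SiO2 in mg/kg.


SiO2 = 10^(5.19 - 1309/(T_eq + 273.15))
SiO2 = 10^(5.19 - 1309/(266.82 + 273.15))
SiO2 = 583.16 mg/kg


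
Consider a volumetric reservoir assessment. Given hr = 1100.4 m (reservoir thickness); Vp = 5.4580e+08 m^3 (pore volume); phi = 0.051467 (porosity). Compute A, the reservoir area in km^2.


A = Vp / (1e6 * hr * phi)
A = 5.4580e+08 / (1e6 * 1100.4 * 0.051467)
A = 9.6373 km^2


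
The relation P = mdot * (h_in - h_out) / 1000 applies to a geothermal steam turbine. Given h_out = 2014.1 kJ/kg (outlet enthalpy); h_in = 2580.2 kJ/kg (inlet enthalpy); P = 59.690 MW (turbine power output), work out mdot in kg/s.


mdot = P * 1000 / (h_in - h_out)
mdot = 59.690 * 1000 / (2580.2 - 2014.1)
mdot = 105.44 kg/s


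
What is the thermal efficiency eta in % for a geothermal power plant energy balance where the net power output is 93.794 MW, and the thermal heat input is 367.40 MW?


eta = W_net / Q_in * 100
eta = 93.794 / 367.40 * 100
eta = 25.529 %


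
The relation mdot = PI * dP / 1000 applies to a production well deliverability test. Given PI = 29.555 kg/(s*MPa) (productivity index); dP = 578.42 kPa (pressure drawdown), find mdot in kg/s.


mdot = PI * dP / 1000
mdot = 29.555 * 578.42 / 1000
mdot = 17.095 kg/s


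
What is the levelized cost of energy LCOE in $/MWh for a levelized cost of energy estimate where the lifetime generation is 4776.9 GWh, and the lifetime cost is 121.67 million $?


LCOE = C_tot / E_tot * 100
LCOE = 121.67 / 4776.9 * 100
LCOE = 2.547049 cents/kWh
Convert: 2.547049 cents/kWh * 10.0 = 25.470 $/MWh
LCOE = 25.470 $/MWh


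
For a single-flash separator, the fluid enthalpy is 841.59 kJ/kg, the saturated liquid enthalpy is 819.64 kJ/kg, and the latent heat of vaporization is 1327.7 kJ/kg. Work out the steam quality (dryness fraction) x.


x = (h - hf) / hfg
x = (841.59 - 819.64) / 1327.7
x = 0.016532


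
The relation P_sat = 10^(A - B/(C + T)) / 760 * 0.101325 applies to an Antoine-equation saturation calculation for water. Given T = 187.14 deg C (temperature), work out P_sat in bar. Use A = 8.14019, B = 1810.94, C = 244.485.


P_sat = 10^(A - B/(C + T)) / 760 * 0.101325
P_sat = 10^(8.14019 - 1810.94/(244.485 + 187.14)) / 760 * 0.101325
P_sat = 1.173438 MPa
Convert: 1.173438 MPa * 10.0 = 11.734 bar
P_sat = 11.734 bar


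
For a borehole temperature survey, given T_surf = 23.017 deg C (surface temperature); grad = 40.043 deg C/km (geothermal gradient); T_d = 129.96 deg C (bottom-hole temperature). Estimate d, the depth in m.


d = (T_d - T_surf) / grad * 1000
d = (129.96 - 23.017) / 40.043 * 1000
d = 2670.7 m


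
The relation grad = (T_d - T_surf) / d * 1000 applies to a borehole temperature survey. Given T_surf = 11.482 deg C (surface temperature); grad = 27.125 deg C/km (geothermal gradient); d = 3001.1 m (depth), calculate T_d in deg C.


T_d = T_surf + grad * d / 1000
T_d = 11.482 + 27.125 * 3001.1 / 1000
T_d = 92.887 deg C


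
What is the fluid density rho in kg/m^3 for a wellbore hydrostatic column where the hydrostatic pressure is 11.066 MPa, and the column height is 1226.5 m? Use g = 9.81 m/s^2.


rho = P * 1e6 / (g * h)
rho = 11.066 * 1e6 / (9.81 * 1226.5)
rho = 919.72 kg/m^3


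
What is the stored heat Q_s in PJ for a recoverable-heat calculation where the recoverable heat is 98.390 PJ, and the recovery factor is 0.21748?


Q_s = Q_rec / RF
Q_s = 98.390 / 0.21748
Q_s = 452.41 PJ


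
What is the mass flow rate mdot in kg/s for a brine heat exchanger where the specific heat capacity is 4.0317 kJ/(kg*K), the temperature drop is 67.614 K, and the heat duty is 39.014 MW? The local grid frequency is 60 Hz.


mdot = Q * 1000 / (cp * dT)
mdot = 39.014 * 1000 / (4.0317 * 67.614)
mdot = 143.12 kg/s


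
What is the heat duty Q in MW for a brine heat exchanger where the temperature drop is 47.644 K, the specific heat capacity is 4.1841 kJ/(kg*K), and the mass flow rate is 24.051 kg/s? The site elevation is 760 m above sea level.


Q = mdot * cp * dT / 1000
Q = 24.051 * 4.1841 * 47.644 / 1000
Q = 4.7945 MW


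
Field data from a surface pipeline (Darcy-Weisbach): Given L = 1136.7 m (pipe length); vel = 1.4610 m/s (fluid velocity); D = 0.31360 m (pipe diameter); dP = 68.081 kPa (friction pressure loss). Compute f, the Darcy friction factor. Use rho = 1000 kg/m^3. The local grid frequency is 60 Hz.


f = dP*1000 / ((L/D)*(rho*vel^2/2))
f = 68.081*1000 / ((1136.7/0.31360)*(1000*1.4610^2/2))
f = 0.017599


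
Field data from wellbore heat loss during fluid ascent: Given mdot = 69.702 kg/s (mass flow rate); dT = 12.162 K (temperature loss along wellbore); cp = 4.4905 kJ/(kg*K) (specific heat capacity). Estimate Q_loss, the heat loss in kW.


Q_loss = mdot * cp * dT
Q_loss = 69.702 * 4.4905 * 12.162
Q_loss = 3806.7 kW


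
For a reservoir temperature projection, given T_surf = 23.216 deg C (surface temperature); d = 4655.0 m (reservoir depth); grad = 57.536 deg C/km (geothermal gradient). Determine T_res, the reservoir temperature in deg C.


T_res = T_surf + grad * d / 1000
T_res = 23.216 + 57.536 * 4655.0 / 1000
T_res = 291.05 deg C


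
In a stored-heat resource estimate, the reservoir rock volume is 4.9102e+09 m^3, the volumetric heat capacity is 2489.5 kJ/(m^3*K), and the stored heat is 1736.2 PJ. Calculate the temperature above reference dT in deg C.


dT = Q_s * 1e12 / (Vr * rhoc)
dT = 1736.2 * 1e12 / (4.9102e+09 * 2489.5)
dT = 142.0327 K
Convert (temperature difference, 1 K = 1 deg C): 142.0327 K = 142.0327 deg C
dT = 142.03 deg C


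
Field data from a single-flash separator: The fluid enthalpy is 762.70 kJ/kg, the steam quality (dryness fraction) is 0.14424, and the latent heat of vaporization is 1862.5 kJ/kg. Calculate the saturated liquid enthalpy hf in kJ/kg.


hf = h - x * hfg
hf = 762.70 - 0.14424 * 1862.5
hf = 494.05 kJ/kg


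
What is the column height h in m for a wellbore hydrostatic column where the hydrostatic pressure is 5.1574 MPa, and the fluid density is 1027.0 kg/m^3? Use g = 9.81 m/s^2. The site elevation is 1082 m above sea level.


h = P * 1e6 / (g * rho)
h = 5.1574 * 1e6 / (9.81 * 1027.0)
h = 511.91 m


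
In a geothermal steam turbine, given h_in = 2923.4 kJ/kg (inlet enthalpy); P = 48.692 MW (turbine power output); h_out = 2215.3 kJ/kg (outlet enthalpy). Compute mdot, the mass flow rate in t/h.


mdot = P * 1000 / (h_in - h_out)
mdot = 48.692 * 1000 / (2923.4 - 2215.3)
mdot = 68.76430 kg/s
Convert: 68.76430 kg/s * 3.6 = 247.55 t/h
mdot = 247.55 t/h


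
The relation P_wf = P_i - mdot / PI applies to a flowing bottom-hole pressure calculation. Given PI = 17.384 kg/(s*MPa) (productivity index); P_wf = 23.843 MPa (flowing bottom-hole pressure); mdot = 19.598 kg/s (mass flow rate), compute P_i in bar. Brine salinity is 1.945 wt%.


P_i = P_wf + mdot / PI
P_i = 23.843 + 19.598 / 17.384
P_i = 24.97036 MPa
Convert: 24.97036 MPa * 10.0 = 249.70 bar
P_i = 249.70 bar


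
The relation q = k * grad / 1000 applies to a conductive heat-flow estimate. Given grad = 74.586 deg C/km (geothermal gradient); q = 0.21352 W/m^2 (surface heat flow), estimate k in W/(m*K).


k = q * 1000 / grad
k = 0.21352 * 1000 / 74.586
k = 2.8627 W/(m*K)


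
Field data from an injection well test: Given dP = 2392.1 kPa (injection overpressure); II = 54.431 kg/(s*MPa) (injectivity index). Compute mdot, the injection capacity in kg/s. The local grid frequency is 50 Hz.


mdot = II * dP / 1000
mdot = 54.431 * 2392.1 / 1000
mdot = 130.20 kg/s


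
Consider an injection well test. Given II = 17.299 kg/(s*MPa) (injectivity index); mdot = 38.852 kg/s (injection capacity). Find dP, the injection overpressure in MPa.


dP = mdot * 1000 / II
dP = 38.852 * 1000 / 17.299
dP = 2245.910 kPa
Convert: 2245.910 kPa * 0.001 = 2.2459 MPa
dP = 2.2459 MPa


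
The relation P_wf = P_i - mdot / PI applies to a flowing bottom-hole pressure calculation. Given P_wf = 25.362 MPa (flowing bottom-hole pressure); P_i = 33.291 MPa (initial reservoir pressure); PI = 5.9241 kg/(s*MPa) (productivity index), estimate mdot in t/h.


mdot = (P_i - P_wf) * PI
mdot = (33.291 - 25.362) * 5.9241
mdot = 46.97219 kg/s
Convert: 46.97219 kg/s * 3.6 = 169.10 t/h
mdot = 169.10 t/h


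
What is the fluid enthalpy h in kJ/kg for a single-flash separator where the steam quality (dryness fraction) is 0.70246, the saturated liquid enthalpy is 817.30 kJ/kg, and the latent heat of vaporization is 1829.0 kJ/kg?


h = hf + x * hfg
h = 817.30 + 0.70246 * 1829.0
h = 2102.1 kJ/kg


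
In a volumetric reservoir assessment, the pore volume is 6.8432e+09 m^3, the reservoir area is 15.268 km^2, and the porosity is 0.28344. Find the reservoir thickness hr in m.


hr = Vp / (A * 1e6 * phi)
hr = 6.8432e+09 / (15.268 * 1e6 * 0.28344)
hr = 1581.3 m


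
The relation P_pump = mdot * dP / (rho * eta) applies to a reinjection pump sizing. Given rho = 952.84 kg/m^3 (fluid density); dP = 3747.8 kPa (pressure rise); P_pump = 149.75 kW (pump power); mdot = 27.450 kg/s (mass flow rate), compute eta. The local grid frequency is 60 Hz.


eta = mdot * dP / (rho * P_pump)
eta = 27.450 * 3747.8 / (952.84 * 149.75)
eta = 0.72099


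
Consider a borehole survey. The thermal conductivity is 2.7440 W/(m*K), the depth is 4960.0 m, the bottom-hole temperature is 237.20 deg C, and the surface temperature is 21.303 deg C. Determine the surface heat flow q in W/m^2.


Step 1: grad = (T_d - T_surf)/d * 1000 = (237.2 - 21.303)/4960.0 * 1000 = 43.52762 deg C/km
Step 2: q = k * grad / 1000 = 2.744 * 43.52762 / 1000 = 0.11944 W/m^2
q = 0.11944 W/m^2


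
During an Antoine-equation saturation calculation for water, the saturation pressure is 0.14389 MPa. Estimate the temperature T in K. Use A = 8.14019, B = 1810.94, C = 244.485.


T = B / (A - log10(P_sat * 760 / 0.101325)) - C
T = 1810.94 / (8.14019 - log10(0.14389 * 760 / 0.101325)) - 244.485
T = 110.1102 deg C
Convert to K: 110.1102 + 273.15 = 383.26 K
T = 383.26 K


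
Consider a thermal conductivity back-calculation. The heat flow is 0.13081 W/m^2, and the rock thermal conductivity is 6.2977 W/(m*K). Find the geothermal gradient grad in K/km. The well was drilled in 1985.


grad = q / k * 1000
grad = 0.13081 / 6.2977 * 1000
grad = 20.77108 deg C/km
Convert: 20.77108 deg C/km * 1.0 = 20.771 K/km
grad = 20.771 K/km


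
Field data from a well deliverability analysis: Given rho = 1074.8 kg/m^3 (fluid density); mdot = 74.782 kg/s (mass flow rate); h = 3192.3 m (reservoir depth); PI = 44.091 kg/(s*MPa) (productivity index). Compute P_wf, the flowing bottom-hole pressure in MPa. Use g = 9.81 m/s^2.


Step 1: P_i = rho*g*h/1e6 = 1074.8*9.81*3192.3/1e6 = 33.65893 MPa
Step 2: P_wf = P_i - mdot/PI = 33.65893 - 74.782/44.091 = 31.963 MPa
P_wf = 31.963 MPa


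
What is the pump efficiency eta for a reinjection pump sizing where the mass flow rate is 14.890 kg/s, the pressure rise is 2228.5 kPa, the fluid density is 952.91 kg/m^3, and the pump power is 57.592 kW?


eta = mdot * dP / (rho * P_pump)
eta = 14.890 * 2228.5 / (952.91 * 57.592)
eta = 0.60464


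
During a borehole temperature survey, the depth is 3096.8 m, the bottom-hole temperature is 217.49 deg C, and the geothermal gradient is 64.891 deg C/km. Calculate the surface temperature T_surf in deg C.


T_surf = T_d - grad * d / 1000
T_surf = 217.49 - 64.891 * 3096.8 / 1000
T_surf = 16.536 deg C


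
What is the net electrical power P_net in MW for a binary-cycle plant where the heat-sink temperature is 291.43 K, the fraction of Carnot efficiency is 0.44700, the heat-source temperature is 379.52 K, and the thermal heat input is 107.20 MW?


Step 1: eta = (1 - Tc/Th)*f = (1 - 291.43/379.52)*0.447 = 0.1037527
Step 2: P_net = eta * Q_in = 0.1037527 * 107.2 = 11.122 MW
P_net = 11.122 MW


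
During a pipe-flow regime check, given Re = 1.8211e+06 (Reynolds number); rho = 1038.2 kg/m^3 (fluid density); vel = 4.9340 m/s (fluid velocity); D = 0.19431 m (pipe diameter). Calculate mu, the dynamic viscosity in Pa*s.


mu = rho * vel * D / Re
mu = 1038.2 * 4.9340 * 0.19431 / 1.8211e+06
mu = 0.00054656 Pa*s


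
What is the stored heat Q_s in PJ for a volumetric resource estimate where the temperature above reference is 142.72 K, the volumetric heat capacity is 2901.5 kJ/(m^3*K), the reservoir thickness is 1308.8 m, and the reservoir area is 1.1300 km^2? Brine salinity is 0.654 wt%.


Step 1: Vr = A*1e6*hr = 1.13*1e6*1308.8 = 1.478944e+09 m^3
Step 2: Q_s = Vr*rhoc*dT/1e12 = 1.478944e+09*2901.5*142.72/1e12 = 612.43 PJ
Q_s = 612.43 PJ


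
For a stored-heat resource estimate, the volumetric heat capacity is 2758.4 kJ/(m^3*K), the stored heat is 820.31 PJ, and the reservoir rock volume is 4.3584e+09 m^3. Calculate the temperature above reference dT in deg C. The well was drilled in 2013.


dT = Q_s * 1e12 / (Vr * rhoc)
dT = 820.31 * 1e12 / (4.3584e+09 * 2758.4)
dT = 68.23288 K
Convert (temperature difference, 1 K = 1 deg C): 68.23288 K = 68.23288 deg C
dT = 68.233 deg C


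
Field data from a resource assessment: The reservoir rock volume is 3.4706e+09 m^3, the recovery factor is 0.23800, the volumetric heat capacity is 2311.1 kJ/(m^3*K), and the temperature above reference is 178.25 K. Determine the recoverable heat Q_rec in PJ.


Step 1: Q_s = Vr*rhoc*dT/1e12 = 3.4706e+09*2311.1*178.25/1e12 = 1429.726 PJ
Step 2: Q_rec = Q_s * RF = 1429.726 * 0.238 = 340.27 PJ
Q_rec = 340.27 PJ


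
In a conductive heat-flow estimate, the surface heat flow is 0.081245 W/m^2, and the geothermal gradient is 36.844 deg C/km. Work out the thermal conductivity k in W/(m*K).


k = q * 1000 / grad
k = 0.081245 * 1000 / 36.844
k = 2.2051 W/(m*K)


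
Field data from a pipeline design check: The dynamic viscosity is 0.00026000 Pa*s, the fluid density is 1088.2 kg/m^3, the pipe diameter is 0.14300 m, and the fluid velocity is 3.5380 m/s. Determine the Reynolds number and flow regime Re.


Step 1: Re = rho*vel*D/mu = 1088.2*3.538*0.143/0.00026 = 2.1175e+06
Step 2: Re = 2.1175e+06 > 4000, so flow is turbulent.
Re = 2.1175e+06 (turbulent)


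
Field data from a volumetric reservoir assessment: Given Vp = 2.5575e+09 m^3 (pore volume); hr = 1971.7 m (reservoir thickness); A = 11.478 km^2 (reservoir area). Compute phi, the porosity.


phi = Vp / (A * 1e6 * hr)
phi = 2.5575e+09 / (11.478 * 1e6 * 1971.7)
phi = 0.11301


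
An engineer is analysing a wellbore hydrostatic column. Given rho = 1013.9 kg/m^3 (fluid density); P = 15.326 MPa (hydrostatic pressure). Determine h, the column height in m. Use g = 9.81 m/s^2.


h = P * 1e6 / (g * rho)
h = 15.326 * 1e6 / (9.81 * 1013.9)
h = 1540.9 m


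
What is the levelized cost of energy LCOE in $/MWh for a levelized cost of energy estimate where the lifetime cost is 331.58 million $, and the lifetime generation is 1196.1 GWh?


LCOE = C_tot / E_tot * 100
LCOE = 331.58 / 1196.1 * 100
LCOE = 27.72176 cents/kWh
Convert: 27.72176 cents/kWh * 10.0 = 277.22 $/MWh
LCOE = 277.22 $/MWh


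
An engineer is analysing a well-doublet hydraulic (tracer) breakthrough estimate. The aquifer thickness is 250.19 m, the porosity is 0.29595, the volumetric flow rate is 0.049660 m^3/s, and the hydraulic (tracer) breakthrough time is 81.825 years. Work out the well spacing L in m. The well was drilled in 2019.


L = sqrt(t_bt*365.25*86400*3*Qv / (pi*hr*phi))
L = sqrt(81.825*365.25*86400*3*0.049660 / (pi*250.19*0.29595))
L = 1286.0 m


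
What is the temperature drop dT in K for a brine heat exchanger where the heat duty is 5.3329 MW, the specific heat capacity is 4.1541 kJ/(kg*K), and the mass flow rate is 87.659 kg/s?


dT = Q * 1000 / (mdot * cp)
dT = 5.3329 * 1000 / (87.659 * 4.1541)
dT = 14.645 K


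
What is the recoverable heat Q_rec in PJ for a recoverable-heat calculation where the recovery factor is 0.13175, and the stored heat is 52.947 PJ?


Q_rec = Q_s * RF
Q_rec = 52.947 * 0.13175
Q_rec = 6.9758 PJ


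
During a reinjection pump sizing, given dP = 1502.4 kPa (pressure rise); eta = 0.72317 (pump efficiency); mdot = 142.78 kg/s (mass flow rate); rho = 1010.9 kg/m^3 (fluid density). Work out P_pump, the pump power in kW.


P_pump = mdot * dP / (rho * eta)
P_pump = 142.78 * 1502.4 / (1010.9 * 0.72317)
P_pump = 293.43 kW


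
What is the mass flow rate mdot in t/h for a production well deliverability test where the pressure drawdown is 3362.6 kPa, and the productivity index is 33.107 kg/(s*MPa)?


mdot = PI * dP / 1000
mdot = 33.107 * 3362.6 / 1000
mdot = 111.3256 kg/s
Convert: 111.3256 kg/s * 3.6 = 400.77 t/h
mdot = 400.77 t/h


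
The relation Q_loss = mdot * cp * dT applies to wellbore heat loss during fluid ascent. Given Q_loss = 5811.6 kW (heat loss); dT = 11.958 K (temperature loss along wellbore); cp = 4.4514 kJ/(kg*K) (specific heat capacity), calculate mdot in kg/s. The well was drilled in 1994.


mdot = Q_loss / (cp * dT)
mdot = 5811.6 / (4.4514 * 11.958)
mdot = 109.18 kg/s


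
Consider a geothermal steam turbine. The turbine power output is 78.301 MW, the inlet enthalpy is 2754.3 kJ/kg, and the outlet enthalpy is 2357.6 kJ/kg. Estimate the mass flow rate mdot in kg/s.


mdot = P * 1000 / (h_in - h_out)
mdot = 78.301 * 1000 / (2754.3 - 2357.6)
mdot = 197.38 kg/s


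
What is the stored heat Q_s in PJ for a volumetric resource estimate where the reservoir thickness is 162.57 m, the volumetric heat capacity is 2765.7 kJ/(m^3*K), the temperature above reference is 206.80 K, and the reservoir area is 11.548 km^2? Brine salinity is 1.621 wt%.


Step 1: Vr = A*1e6*hr = 11.548*1e6*162.57 = 1.877358e+09 m^3
Step 2: Q_s = Vr*rhoc*dT/1e12 = 1.877358e+09*2765.7*206.8/1e12 = 1073.7 PJ
Q_s = 1073.7 PJ


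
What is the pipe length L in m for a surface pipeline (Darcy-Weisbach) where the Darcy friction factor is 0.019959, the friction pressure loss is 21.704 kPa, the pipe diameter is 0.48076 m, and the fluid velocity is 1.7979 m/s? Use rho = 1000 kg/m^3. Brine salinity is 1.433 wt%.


L = dP*1000*D / (f*rho*vel^2/2)
L = 21.704*1000*0.48076 / (0.019959*1000*1.7979^2/2)
L = 323.47 m


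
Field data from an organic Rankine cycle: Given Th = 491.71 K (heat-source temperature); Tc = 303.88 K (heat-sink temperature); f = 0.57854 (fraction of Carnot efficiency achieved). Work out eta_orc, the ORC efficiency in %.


eta_orc = (1 - Tc/Th) * f * 100
eta_orc = (1 - 303.88/491.71) * 0.57854 * 100
eta_orc = 22.100 %


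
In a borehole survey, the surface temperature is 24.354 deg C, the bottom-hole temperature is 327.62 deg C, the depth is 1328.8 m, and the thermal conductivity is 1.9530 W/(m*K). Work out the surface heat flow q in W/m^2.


Step 1: grad = (T_d - T_surf)/d * 1000 = (327.62 - 24.354)/1328.8 * 1000 = 228.2255 deg C/km
Step 2: q = k * grad / 1000 = 1.953 * 228.2255 / 1000 = 0.44572 W/m^2
q = 0.44572 W/m^2


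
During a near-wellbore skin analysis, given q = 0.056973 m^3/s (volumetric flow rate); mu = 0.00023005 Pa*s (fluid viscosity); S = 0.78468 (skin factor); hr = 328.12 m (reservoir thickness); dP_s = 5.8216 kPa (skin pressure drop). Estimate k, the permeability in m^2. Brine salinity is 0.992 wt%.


k = S*q*mu / (2*pi*dP_s*1000*hr)
k = 0.78468*0.056973*0.00023005 / (2*pi*5.8216*1000*328.12)
k = 8.5690e-13 m^2


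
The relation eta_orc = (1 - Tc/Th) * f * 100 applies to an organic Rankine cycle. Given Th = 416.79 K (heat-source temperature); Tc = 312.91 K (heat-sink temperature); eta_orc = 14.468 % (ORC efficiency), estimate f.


f = (eta_orc/100) / (1 - Tc/Th)
f = (14.468/100) / (1 - 312.91/416.79)
f = 0.58049


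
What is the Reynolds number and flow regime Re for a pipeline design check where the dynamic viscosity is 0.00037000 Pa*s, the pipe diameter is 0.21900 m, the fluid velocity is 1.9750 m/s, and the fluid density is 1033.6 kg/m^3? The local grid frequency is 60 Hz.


Step 1: Re = rho*vel*D/mu = 1033.6*1.975*0.219/0.00037 = 1.2083e+06
Step 2: Re = 1.2083e+06 > 4000, so flow is turbulent.
Re = 1.2083e+06 (turbulent)


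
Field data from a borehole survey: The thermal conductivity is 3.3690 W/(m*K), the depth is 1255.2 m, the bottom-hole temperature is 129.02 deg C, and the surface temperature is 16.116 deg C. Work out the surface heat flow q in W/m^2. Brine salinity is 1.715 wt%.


Step 1: grad = (T_d - T_surf)/d * 1000 = (129.02 - 16.116)/1255.2 * 1000 = 89.94901 deg C/km
Step 2: q = k * grad / 1000 = 3.369 * 89.94901 / 1000 = 0.30304 W/m^2
q = 0.30304 W/m^2


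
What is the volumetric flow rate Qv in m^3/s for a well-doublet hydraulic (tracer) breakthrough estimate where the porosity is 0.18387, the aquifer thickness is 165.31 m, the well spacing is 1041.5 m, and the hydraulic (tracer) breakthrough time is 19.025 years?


Qv = pi*hr*phi*L^2 / (3*t_bt*365.25*86400)
Qv = pi*165.31*0.18387*1041.5^2 / (3*19.025*365.25*86400)
Qv = 0.057508 m^3/s


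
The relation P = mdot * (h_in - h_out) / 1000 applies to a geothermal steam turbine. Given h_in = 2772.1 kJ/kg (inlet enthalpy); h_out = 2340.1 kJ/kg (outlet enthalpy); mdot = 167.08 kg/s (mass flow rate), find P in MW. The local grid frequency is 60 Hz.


P = mdot * (h_in - h_out) / 1000
P = 167.08 * (2772.1 - 2340.1) / 1000
P = 72.179 MW


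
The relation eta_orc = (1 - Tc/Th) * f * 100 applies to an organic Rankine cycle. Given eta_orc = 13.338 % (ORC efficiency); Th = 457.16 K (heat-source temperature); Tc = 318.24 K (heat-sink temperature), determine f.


f = (eta_orc/100) / (1 - Tc/Th)
f = (13.338/100) / (1 - 318.24/457.16)
f = 0.43893


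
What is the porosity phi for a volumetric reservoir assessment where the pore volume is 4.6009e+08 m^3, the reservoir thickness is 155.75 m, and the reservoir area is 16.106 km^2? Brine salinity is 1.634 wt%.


phi = Vp / (A * 1e6 * hr)
phi = 4.6009e+08 / (16.106 * 1e6 * 155.75)
phi = 0.18341


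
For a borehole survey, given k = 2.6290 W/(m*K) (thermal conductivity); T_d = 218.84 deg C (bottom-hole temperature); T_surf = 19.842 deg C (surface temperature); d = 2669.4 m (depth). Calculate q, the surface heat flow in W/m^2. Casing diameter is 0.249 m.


Step 1: grad = (T_d - T_surf)/d * 1000 = (218.84 - 19.842)/2669.4 * 1000 = 74.54784 deg C/km
Step 2: q = k * grad / 1000 = 2.629 * 74.54784 / 1000 = 0.19599 W/m^2
q = 0.19599 W/m^2


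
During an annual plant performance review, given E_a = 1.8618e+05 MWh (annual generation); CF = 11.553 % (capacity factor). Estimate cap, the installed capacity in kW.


cap = E_a / (CF/100 * 8760)
cap = 1.8618e+05 / (11.553/100 * 8760)
cap = 183.9646 MW
Convert: 183.9646 MW * 1000.0 = 1.8396e+05 kW
cap = 1.8396e+05 kW


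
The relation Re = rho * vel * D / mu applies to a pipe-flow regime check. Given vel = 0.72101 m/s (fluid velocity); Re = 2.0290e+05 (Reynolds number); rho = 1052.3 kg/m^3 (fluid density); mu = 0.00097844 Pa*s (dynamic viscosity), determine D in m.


D = Re * mu / (rho * vel)
D = 2.0290e+05 * 0.00097844 / (1052.3 * 0.72101)
D = 0.26166 m


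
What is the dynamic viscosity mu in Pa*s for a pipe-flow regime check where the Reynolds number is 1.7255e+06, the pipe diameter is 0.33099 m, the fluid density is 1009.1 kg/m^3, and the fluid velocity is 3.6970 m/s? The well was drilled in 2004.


mu = rho * vel * D / Re
mu = 1009.1 * 3.6970 * 0.33099 / 1.7255e+06
mu = 0.00071562 Pa*s


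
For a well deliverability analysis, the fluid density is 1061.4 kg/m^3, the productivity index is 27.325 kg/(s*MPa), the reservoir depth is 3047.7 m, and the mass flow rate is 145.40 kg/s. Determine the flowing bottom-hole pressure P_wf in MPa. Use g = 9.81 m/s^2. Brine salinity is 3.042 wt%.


Step 1: P_i = rho*g*h/1e6 = 1061.4*9.81*3047.7/1e6 = 31.73367 MPa
Step 2: P_wf = P_i - mdot/PI = 31.73367 - 145.4/27.325 = 26.413 MPa
P_wf = 26.413 MPa


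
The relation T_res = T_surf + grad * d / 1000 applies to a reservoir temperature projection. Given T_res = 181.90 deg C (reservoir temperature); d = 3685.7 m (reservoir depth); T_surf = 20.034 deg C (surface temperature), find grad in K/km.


grad = (T_res - T_surf) / d * 1000
grad = (181.90 - 20.034) / 3685.7 * 1000
grad = 43.91730 deg C/km
Convert: 43.91730 deg C/km * 1.0 = 43.917 K/km
grad = 43.917 K/km


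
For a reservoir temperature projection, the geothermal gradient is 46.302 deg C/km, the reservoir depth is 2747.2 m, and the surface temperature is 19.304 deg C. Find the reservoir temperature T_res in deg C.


T_res = T_surf + grad * d / 1000
T_res = 19.304 + 46.302 * 2747.2 / 1000
T_res = 146.50 deg C


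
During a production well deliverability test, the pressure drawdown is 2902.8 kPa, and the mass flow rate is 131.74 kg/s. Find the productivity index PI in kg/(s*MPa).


PI = mdot * 1000 / dP
PI = 131.74 * 1000 / 2902.8
PI = 45.384 kg/(s*MPa)


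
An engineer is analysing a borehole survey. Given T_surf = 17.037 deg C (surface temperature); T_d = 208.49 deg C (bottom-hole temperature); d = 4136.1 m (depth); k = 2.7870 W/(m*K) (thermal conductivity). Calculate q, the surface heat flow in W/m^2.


Step 1: grad = (T_d - T_surf)/d * 1000 = (208.49 - 17.037)/4136.1 * 1000 = 46.28829 deg C/km
Step 2: q = k * grad / 1000 = 2.787 * 46.28829 / 1000 = 0.12901 W/m^2
q = 0.12901 W/m^2


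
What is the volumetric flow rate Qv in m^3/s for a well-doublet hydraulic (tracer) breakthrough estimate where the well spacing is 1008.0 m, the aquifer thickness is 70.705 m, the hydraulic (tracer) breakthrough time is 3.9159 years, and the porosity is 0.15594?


Qv = pi*hr*phi*L^2 / (3*t_bt*365.25*86400)
Qv = pi*70.705*0.15594*1008.0^2 / (3*3.9159*365.25*86400)
Qv = 0.094934 m^3/s


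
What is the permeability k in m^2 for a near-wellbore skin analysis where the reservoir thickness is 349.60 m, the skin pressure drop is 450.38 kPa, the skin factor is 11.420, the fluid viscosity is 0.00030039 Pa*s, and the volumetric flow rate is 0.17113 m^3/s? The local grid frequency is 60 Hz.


k = S*q*mu / (2*pi*dP_s*1000*hr)
k = 11.420*0.17113*0.00030039 / (2*pi*450.38*1000*349.60)
k = 5.9340e-13 m^2


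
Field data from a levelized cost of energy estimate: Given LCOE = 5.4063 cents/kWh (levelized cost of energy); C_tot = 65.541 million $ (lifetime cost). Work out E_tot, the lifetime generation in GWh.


E_tot = C_tot / LCOE * 100
E_tot = 65.541 / 5.4063 * 100
E_tot = 1212.3 GWh


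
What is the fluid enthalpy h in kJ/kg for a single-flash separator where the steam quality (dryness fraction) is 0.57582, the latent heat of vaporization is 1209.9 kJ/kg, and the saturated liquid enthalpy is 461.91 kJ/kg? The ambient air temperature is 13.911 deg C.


h = hf + x * hfg
h = 461.91 + 0.57582 * 1209.9
h = 1158.6 kJ/kg


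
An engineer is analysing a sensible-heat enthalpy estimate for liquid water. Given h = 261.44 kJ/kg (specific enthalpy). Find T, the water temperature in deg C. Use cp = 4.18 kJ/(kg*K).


T = h / cp
T = 261.44 / 4.18
T = 62.545 deg C


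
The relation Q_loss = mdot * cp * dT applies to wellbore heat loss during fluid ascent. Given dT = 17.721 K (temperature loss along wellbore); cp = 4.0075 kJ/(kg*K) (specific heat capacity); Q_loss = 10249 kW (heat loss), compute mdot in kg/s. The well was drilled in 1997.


mdot = Q_loss / (cp * dT)
mdot = 10249 / (4.0075 * 17.721)
mdot = 144.32 kg/s


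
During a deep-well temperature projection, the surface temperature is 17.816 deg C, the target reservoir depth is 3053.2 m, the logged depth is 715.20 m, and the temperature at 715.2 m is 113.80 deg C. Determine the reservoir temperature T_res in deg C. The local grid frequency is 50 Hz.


Step 1: grad = (T_d1 - T_surf)/d1 * 1000 = (113.8 - 17.816)/715.2 * 1000 = 134.2058 deg C/km
Step 2: T_res = T_surf + grad*d2/1000 = 17.816 + 134.2058*3053.2/1000 = 427.57 deg C
T_res = 427.57 deg C
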